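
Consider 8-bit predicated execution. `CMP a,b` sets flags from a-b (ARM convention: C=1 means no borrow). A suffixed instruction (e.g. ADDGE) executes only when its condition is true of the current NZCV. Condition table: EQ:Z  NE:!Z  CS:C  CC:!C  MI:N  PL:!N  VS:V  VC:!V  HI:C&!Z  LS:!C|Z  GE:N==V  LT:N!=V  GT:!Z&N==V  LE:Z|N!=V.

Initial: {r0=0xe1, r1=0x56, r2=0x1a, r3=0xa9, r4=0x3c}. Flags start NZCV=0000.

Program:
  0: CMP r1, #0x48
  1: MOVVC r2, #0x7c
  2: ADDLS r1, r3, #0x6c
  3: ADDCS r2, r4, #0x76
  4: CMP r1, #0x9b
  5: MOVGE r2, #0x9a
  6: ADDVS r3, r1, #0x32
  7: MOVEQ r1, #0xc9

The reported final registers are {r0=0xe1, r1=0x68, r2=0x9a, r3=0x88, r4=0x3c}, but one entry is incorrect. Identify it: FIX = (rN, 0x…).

FIX = (r1, 0x56)

0: ✓ CMP  NZCV=0010
1: ✓ MOVVC  r2←0x7c
2: · ADDLS
3: ✓ ADDCS  r2←0xb2
4: ✓ CMP  NZCV=1001
5: ✓ MOVGE  r2←0x9a
6: ✓ ADDVS  r3←0x88
7: · MOVEQ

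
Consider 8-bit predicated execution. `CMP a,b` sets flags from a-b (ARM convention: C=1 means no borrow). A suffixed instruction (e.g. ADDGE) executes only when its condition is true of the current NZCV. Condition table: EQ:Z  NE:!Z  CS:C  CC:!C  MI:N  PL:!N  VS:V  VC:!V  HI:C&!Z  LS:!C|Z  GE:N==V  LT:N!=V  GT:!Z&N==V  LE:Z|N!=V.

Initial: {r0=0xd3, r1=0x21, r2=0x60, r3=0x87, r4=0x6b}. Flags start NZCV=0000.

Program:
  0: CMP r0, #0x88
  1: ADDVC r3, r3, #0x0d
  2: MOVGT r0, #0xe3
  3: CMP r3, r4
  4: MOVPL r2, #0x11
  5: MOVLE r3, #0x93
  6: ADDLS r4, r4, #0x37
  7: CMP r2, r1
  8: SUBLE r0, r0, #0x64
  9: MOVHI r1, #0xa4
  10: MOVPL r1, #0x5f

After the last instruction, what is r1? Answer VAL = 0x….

[0] flags=0010 → (cmp)
[1] flags=0010 VC?T → r3=0x94
[2] flags=0010 GT?T → r0=0xe3
[3] flags=0011 → (cmp)
[4] flags=0011 PL?T → r2=0x11
[5] flags=0011 LE?T → r3=0x93
[6] flags=0011 LS?F → skip
[7] flags=1000 → (cmp)
[8] flags=1000 LE?T → r0=0x7f
[9] flags=1000 HI?F → skip
[10] flags=1000 PL?F → skip

VAL = 0x21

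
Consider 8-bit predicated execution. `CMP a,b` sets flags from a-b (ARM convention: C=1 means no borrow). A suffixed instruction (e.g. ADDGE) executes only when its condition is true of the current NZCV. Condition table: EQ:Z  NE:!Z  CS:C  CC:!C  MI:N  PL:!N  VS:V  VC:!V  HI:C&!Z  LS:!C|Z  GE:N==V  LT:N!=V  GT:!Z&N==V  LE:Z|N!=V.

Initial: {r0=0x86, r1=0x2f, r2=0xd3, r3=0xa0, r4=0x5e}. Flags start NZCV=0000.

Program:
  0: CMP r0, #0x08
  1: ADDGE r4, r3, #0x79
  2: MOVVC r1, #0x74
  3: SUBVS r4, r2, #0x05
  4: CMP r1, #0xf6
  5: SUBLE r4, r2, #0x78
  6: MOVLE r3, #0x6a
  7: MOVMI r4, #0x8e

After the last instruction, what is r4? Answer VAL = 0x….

0: ✓ CMP  NZCV=0011
1: · ADDGE
2: · MOVVC
3: ✓ SUBVS  r4←0xce
4: ✓ CMP  NZCV=0000
5: · SUBLE
6: · MOVLE
7: · MOVMI

VAL = 0xce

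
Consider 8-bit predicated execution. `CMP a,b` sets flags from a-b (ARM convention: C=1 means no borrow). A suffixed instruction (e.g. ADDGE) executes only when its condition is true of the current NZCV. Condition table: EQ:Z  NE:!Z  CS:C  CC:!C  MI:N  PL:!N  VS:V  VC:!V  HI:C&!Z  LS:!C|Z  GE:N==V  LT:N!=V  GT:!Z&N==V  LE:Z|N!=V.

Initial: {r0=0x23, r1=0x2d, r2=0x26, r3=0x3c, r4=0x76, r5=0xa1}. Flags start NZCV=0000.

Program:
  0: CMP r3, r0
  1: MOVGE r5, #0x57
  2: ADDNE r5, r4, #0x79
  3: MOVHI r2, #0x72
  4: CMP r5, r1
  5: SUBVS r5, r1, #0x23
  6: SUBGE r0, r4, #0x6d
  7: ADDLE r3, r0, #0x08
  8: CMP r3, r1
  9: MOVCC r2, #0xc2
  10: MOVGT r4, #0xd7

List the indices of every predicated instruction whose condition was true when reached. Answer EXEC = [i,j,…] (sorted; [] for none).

0: ✓ CMP  NZCV=0010
1: ✓ MOVGE  r5←0x57
2: ✓ ADDNE  r5←0xef
3: ✓ MOVHI  r2←0x72
4: ✓ CMP  NZCV=1010
5: · SUBVS
6: · SUBGE
7: ✓ ADDLE  r3←0x2b
8: ✓ CMP  NZCV=1000
9: ✓ MOVCC  r2←0xc2
10: · MOVGT

EXEC = [1,2,3,7,9]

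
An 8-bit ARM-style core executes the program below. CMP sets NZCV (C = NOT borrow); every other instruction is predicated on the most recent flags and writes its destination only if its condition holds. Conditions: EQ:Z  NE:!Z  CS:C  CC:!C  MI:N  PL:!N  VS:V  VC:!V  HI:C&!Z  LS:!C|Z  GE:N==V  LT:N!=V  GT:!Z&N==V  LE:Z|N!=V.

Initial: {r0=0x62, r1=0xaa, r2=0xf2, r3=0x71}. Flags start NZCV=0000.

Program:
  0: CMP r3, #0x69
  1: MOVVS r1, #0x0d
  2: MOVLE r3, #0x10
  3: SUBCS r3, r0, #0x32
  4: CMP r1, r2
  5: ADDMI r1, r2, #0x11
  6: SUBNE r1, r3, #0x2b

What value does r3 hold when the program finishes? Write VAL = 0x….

VAL = 0x30

0: ✓ CMP  NZCV=0010
1: · MOVVS
2: · MOVLE
3: ✓ SUBCS  r3←0x30
4: ✓ CMP  NZCV=1000
5: ✓ ADDMI  r1←0x03
6: ✓ SUBNE  r1←0x05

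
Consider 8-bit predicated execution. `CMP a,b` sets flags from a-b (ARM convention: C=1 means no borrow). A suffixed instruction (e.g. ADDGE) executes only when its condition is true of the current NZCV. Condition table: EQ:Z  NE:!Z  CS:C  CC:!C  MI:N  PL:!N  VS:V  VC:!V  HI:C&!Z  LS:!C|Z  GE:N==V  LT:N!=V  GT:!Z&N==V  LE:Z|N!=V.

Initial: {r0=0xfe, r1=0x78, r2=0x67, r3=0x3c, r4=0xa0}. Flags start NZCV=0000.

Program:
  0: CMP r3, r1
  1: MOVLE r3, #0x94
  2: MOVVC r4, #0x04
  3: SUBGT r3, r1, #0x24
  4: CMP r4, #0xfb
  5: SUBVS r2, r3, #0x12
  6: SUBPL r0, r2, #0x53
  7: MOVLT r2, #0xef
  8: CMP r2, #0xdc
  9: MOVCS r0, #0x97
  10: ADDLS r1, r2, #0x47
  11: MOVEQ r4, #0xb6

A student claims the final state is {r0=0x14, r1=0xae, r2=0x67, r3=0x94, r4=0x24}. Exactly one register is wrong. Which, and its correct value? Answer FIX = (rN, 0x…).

[0] flags=1000 → (cmp)
[1] flags=1000 LE?T → r3=0x94
[2] flags=1000 VC?T → r4=0x04
[3] flags=1000 GT?F → skip
[4] flags=0000 → (cmp)
[5] flags=0000 VS?F → skip
[6] flags=0000 PL?T → r0=0x14
[7] flags=0000 LT?F → skip
[8] flags=1001 → (cmp)
[9] flags=1001 CS?F → skip
[10] flags=1001 LS?T → r1=0xae
[11] flags=1001 EQ?F → skip

FIX = (r4, 0x04)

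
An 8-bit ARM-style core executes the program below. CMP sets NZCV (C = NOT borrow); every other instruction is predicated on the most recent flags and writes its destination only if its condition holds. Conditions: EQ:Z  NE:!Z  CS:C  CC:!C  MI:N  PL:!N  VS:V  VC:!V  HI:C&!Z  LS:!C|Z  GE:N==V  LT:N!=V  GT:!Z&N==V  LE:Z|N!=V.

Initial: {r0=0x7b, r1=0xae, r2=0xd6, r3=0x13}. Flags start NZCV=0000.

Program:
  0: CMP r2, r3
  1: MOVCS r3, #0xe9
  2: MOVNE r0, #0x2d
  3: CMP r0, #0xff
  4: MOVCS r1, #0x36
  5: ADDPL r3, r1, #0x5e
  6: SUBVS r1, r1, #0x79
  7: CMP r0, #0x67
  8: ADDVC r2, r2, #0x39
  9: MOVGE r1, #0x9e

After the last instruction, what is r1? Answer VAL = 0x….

[0] flags=1010 → (cmp)
[1] flags=1010 CS?T → r3=0xe9
[2] flags=1010 NE?T → r0=0x2d
[3] flags=0000 → (cmp)
[4] flags=0000 CS?F → skip
[5] flags=0000 PL?T → r3=0x0c
[6] flags=0000 VS?F → skip
[7] flags=1000 → (cmp)
[8] flags=1000 VC?T → r2=0x0f
[9] flags=1000 GE?F → skip

VAL = 0xae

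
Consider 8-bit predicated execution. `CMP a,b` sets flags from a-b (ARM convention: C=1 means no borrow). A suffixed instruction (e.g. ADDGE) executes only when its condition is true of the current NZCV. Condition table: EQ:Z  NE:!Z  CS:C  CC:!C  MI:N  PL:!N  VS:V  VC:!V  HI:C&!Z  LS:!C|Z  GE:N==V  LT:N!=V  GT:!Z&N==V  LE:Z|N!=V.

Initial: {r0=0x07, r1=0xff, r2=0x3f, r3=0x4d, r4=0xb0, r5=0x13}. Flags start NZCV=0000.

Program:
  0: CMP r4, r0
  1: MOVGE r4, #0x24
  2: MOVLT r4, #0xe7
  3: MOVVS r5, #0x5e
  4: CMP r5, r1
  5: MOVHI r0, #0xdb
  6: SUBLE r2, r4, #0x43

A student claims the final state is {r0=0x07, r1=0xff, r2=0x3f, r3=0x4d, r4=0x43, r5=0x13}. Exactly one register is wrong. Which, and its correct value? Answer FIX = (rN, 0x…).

FIX = (r4, 0xe7)

[0] flags=1010 → (cmp)
[1] flags=1010 GE?F → skip
[2] flags=1010 LT?T → r4=0xe7
[3] flags=1010 VS?F → skip
[4] flags=0000 → (cmp)
[5] flags=0000 HI?F → skip
[6] flags=0000 LE?F → skip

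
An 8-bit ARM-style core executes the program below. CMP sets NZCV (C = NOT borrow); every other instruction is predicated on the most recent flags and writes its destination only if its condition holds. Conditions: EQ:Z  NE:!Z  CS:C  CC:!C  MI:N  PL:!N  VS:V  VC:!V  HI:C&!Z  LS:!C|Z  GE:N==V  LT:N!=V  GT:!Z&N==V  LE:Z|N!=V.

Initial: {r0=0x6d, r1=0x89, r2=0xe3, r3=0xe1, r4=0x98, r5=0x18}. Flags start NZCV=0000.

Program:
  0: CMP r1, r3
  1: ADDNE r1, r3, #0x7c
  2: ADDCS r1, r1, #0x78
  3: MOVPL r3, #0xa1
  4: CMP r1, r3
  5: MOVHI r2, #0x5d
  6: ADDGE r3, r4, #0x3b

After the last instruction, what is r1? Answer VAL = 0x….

VAL = 0x5d

0: ✓ CMP  NZCV=1000
1: ✓ ADDNE  r1←0x5d
2: · ADDCS
3: · MOVPL
4: ✓ CMP  NZCV=0000
5: · MOVHI
6: ✓ ADDGE  r3←0xd3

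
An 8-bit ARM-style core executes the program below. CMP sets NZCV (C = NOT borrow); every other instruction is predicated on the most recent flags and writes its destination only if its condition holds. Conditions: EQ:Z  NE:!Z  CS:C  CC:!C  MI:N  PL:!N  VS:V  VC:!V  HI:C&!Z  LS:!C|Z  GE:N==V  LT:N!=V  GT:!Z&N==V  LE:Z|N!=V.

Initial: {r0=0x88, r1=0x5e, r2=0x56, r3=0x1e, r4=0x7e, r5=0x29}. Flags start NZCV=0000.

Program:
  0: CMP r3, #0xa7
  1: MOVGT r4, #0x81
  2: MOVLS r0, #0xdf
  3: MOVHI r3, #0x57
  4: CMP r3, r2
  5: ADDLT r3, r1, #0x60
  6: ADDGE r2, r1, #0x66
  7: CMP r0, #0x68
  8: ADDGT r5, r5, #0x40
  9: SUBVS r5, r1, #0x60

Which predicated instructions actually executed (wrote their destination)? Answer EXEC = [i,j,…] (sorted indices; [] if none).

EXEC = [1,2,5,9]

0: ✓ CMP  NZCV=0000
1: ✓ MOVGT  r4←0x81
2: ✓ MOVLS  r0←0xdf
3: · MOVHI
4: ✓ CMP  NZCV=1000
5: ✓ ADDLT  r3←0xbe
6: · ADDGE
7: ✓ CMP  NZCV=0011
8: · ADDGT
9: ✓ SUBVS  r5←0xfe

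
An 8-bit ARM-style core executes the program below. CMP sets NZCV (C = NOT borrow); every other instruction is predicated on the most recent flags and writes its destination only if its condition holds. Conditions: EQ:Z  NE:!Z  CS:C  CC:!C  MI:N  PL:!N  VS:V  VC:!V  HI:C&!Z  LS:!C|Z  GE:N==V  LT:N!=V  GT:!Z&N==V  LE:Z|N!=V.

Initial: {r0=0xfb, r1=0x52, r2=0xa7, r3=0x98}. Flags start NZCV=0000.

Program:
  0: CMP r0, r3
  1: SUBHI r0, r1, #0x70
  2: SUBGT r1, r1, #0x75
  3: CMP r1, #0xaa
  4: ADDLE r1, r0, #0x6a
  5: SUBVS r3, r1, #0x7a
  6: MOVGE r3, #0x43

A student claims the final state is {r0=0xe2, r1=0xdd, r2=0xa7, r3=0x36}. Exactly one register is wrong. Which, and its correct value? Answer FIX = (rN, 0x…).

FIX = (r3, 0x43)

[0] flags=0010 → (cmp)
[1] flags=0010 HI?T → r0=0xe2
[2] flags=0010 GT?T → r1=0xdd
[3] flags=0010 → (cmp)
[4] flags=0010 LE?F → skip
[5] flags=0010 VS?F → skip
[6] flags=0010 GE?T → r3=0x43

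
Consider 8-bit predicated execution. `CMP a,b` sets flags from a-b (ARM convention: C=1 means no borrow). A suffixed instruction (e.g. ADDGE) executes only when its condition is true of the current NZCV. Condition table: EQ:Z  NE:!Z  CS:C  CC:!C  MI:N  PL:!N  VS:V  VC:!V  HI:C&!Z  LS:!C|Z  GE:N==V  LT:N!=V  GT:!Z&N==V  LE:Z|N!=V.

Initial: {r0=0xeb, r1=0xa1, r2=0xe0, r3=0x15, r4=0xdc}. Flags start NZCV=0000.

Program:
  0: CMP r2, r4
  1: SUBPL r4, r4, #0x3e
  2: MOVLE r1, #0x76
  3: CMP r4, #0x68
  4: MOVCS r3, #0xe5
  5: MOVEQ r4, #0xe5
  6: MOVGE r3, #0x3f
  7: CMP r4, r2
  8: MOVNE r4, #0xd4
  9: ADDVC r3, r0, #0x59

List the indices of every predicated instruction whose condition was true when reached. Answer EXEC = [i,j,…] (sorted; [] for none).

EXEC = [1,4,8,9]

[0] flags=0010 → (cmp)
[1] flags=0010 PL?T → r4=0x9e
[2] flags=0010 LE?F → skip
[3] flags=0011 → (cmp)
[4] flags=0011 CS?T → r3=0xe5
[5] flags=0011 EQ?F → skip
[6] flags=0011 GE?F → skip
[7] flags=1000 → (cmp)
[8] flags=1000 NE?T → r4=0xd4
[9] flags=1000 VC?T → r3=0x44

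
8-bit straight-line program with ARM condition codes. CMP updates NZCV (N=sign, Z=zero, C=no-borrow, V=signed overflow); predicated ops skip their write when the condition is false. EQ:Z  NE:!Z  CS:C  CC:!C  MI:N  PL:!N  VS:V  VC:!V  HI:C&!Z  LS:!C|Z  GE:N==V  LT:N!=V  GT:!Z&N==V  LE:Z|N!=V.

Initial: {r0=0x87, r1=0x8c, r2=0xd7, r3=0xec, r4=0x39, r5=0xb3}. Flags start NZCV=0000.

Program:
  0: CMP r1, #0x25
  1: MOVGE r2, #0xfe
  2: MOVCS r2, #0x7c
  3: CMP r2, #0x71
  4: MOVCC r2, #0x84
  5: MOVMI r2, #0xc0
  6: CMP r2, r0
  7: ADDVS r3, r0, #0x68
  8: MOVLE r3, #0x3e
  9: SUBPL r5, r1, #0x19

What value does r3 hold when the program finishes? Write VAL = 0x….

VAL = 0xef

[0] flags=0011 → (cmp)
[1] flags=0011 GE?F → skip
[2] flags=0011 CS?T → r2=0x7c
[3] flags=0010 → (cmp)
[4] flags=0010 CC?F → skip
[5] flags=0010 MI?F → skip
[6] flags=1001 → (cmp)
[7] flags=1001 VS?T → r3=0xef
[8] flags=1001 LE?F → skip
[9] flags=1001 PL?F → skip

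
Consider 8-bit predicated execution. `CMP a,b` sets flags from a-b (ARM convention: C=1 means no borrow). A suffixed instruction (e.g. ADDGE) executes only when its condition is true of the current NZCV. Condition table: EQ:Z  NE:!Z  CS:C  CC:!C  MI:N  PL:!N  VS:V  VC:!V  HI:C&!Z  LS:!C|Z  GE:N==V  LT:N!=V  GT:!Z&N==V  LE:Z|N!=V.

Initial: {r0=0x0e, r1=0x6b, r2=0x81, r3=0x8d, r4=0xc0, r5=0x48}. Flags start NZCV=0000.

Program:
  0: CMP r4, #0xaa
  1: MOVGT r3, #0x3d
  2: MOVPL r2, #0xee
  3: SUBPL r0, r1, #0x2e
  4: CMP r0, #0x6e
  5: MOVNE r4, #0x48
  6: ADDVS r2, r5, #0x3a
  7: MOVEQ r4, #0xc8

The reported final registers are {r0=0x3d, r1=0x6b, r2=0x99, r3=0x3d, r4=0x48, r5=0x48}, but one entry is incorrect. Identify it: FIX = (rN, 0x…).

[0] flags=0010 → (cmp)
[1] flags=0010 GT?T → r3=0x3d
[2] flags=0010 PL?T → r2=0xee
[3] flags=0010 PL?T → r0=0x3d
[4] flags=1000 → (cmp)
[5] flags=1000 NE?T → r4=0x48
[6] flags=1000 VS?F → skip
[7] flags=1000 EQ?F → skip

FIX = (r2, 0xee)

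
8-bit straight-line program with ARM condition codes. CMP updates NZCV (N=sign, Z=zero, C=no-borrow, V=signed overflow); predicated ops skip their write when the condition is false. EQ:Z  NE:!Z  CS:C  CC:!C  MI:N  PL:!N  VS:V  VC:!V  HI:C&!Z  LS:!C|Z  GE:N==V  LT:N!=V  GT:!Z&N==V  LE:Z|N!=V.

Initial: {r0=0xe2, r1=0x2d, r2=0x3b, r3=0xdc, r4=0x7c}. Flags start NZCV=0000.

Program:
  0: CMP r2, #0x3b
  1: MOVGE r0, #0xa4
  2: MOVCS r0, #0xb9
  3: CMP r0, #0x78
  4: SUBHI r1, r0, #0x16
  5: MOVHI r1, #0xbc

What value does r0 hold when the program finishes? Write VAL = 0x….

VAL = 0xb9

[0] flags=0110 → (cmp)
[1] flags=0110 GE?T → r0=0xa4
[2] flags=0110 CS?T → r0=0xb9
[3] flags=0011 → (cmp)
[4] flags=0011 HI?T → r1=0xa3
[5] flags=0011 HI?T → r1=0xbc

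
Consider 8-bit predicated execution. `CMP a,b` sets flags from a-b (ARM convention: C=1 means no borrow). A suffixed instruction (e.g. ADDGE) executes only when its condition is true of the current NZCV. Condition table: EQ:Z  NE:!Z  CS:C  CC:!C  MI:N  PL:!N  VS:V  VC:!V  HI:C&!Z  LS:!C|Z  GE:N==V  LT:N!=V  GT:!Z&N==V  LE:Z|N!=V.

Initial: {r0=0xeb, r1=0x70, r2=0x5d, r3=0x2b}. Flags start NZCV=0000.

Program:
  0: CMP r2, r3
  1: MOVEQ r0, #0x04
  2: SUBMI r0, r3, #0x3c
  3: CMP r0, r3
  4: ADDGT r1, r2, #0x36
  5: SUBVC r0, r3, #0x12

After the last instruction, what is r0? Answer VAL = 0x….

VAL = 0x19

[0] flags=0010 → (cmp)
[1] flags=0010 EQ?F → skip
[2] flags=0010 MI?F → skip
[3] flags=1010 → (cmp)
[4] flags=1010 GT?F → skip
[5] flags=1010 VC?T → r0=0x19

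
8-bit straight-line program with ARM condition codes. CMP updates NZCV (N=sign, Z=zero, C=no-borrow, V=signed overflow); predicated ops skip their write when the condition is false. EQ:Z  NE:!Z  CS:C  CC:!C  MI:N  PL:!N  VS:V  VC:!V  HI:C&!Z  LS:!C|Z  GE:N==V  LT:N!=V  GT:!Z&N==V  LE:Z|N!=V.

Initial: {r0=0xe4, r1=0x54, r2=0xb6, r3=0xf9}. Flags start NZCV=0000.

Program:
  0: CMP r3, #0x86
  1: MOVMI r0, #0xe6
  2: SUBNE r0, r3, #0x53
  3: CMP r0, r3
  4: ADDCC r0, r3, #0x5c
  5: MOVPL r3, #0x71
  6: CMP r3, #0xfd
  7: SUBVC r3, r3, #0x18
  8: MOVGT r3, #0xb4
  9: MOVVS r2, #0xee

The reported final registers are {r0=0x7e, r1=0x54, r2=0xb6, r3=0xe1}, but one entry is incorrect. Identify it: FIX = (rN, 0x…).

FIX = (r0, 0x55)

0: ✓ CMP  NZCV=0010
1: · MOVMI
2: ✓ SUBNE  r0←0xa6
3: ✓ CMP  NZCV=1000
4: ✓ ADDCC  r0←0x55
5: · MOVPL
6: ✓ CMP  NZCV=1000
7: ✓ SUBVC  r3←0xe1
8: · MOVGT
9: · MOVVS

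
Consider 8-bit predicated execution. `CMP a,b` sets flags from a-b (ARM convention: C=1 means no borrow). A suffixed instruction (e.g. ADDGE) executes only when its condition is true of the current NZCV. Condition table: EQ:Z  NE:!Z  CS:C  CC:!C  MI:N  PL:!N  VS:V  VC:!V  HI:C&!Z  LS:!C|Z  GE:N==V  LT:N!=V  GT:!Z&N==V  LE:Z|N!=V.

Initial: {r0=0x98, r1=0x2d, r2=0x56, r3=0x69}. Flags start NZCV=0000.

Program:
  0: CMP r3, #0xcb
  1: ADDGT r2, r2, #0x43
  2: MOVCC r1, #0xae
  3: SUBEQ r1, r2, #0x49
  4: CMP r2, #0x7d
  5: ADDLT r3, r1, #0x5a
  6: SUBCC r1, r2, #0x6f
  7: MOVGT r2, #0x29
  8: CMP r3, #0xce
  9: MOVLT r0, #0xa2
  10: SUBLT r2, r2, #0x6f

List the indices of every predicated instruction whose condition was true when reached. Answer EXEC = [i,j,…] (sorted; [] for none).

[0] flags=1001 → (cmp)
[1] flags=1001 GT?T → r2=0x99
[2] flags=1001 CC?T → r1=0xae
[3] flags=1001 EQ?F → skip
[4] flags=0011 → (cmp)
[5] flags=0011 LT?T → r3=0x08
[6] flags=0011 CC?F → skip
[7] flags=0011 GT?F → skip
[8] flags=0000 → (cmp)
[9] flags=0000 LT?F → skip
[10] flags=0000 LT?F → skip

EXEC = [1,2,5]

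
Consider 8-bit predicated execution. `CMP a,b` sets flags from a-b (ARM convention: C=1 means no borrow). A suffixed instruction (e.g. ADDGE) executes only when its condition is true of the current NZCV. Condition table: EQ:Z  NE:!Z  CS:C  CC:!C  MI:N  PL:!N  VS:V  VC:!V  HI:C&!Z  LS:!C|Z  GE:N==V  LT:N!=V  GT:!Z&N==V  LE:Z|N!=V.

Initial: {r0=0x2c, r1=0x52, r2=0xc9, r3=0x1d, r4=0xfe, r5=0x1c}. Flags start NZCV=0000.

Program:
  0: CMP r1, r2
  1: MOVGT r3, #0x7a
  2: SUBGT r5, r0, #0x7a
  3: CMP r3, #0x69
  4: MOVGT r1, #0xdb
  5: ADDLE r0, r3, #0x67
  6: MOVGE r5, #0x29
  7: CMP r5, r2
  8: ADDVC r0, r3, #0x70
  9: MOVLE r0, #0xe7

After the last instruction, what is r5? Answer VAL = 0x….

0: ✓ CMP  NZCV=1001
1: ✓ MOVGT  r3←0x7a
2: ✓ SUBGT  r5←0xb2
3: ✓ CMP  NZCV=0010
4: ✓ MOVGT  r1←0xdb
5: · ADDLE
6: ✓ MOVGE  r5←0x29
7: ✓ CMP  NZCV=0000
8: ✓ ADDVC  r0←0xea
9: · MOVLE

VAL = 0x29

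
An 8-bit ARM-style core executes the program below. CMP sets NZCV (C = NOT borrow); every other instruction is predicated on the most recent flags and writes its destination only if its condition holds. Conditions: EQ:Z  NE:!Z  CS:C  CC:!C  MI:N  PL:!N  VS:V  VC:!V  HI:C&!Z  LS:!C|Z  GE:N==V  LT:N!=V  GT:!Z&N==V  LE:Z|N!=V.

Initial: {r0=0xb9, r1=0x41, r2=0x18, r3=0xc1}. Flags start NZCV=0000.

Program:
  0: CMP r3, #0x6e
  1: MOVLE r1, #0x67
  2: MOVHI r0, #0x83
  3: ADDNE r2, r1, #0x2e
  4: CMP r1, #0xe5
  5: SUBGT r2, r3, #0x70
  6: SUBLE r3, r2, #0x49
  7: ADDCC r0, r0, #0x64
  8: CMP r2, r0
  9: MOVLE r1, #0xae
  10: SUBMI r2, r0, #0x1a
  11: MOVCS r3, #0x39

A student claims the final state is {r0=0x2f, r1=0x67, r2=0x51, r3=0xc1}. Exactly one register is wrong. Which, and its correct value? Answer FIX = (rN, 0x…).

FIX = (r0, 0xe7)

[0] flags=0011 → (cmp)
[1] flags=0011 LE?T → r1=0x67
[2] flags=0011 HI?T → r0=0x83
[3] flags=0011 NE?T → r2=0x95
[4] flags=1001 → (cmp)
[5] flags=1001 GT?T → r2=0x51
[6] flags=1001 LE?F → skip
[7] flags=1001 CC?T → r0=0xe7
[8] flags=0000 → (cmp)
[9] flags=0000 LE?F → skip
[10] flags=0000 MI?F → skip
[11] flags=0000 CS?F → skip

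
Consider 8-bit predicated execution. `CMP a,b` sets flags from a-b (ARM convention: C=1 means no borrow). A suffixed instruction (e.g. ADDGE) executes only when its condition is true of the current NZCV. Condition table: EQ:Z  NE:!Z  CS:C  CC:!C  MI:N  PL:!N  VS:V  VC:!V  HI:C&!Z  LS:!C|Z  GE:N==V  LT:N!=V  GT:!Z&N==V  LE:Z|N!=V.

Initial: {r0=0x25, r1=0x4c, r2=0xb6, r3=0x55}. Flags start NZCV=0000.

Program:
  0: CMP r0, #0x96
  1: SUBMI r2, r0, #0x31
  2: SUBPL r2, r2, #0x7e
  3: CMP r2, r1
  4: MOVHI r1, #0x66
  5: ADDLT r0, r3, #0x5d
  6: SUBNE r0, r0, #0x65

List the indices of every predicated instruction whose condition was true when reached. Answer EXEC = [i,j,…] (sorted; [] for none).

[0] flags=1001 → (cmp)
[1] flags=1001 MI?T → r2=0xf4
[2] flags=1001 PL?F → skip
[3] flags=1010 → (cmp)
[4] flags=1010 HI?T → r1=0x66
[5] flags=1010 LT?T → r0=0xb2
[6] flags=1010 NE?T → r0=0x4d

EXEC = [1,4,5,6]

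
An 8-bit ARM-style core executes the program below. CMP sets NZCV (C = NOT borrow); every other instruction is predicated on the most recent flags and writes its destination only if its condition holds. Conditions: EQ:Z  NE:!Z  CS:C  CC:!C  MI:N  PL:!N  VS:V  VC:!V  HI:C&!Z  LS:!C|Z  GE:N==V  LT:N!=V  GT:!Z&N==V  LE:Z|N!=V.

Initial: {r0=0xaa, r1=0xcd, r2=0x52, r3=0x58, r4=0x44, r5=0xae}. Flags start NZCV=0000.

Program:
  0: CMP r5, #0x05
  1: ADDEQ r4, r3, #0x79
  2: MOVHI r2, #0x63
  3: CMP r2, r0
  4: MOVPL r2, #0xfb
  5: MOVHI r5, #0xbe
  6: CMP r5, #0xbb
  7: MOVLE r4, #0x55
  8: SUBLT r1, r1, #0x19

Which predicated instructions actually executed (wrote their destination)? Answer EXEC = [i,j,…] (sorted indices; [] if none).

0: ✓ CMP  NZCV=1010
1: · ADDEQ
2: ✓ MOVHI  r2←0x63
3: ✓ CMP  NZCV=1001
4: · MOVPL
5: · MOVHI
6: ✓ CMP  NZCV=1000
7: ✓ MOVLE  r4←0x55
8: ✓ SUBLT  r1←0xb4

EXEC = [2,7,8]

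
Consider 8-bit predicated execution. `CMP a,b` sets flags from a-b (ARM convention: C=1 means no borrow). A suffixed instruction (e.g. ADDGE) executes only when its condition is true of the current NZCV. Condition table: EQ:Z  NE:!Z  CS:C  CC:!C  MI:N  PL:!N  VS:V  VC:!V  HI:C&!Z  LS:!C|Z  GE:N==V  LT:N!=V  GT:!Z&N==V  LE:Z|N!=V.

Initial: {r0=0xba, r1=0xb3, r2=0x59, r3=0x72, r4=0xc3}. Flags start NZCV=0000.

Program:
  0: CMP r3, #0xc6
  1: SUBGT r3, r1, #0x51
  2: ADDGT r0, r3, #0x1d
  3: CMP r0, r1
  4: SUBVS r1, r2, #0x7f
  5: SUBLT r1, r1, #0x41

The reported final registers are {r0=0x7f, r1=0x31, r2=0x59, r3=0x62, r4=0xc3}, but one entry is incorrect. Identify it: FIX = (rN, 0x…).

0: ✓ CMP  NZCV=1001
1: ✓ SUBGT  r3←0x62
2: ✓ ADDGT  r0←0x7f
3: ✓ CMP  NZCV=1001
4: ✓ SUBVS  r1←0xda
5: · SUBLT

FIX = (r1, 0xda)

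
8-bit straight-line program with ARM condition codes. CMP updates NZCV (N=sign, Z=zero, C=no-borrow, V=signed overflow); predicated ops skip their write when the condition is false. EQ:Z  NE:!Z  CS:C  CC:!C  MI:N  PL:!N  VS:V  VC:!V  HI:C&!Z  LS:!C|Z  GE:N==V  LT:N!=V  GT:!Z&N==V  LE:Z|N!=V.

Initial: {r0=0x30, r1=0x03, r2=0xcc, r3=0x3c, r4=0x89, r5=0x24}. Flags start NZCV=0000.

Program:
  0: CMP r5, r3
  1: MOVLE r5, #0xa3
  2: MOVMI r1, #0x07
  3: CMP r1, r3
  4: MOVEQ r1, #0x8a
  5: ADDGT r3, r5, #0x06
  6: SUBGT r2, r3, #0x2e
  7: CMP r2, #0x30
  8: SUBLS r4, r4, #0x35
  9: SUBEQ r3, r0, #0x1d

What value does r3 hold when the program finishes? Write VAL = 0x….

VAL = 0x3c

[0] flags=1000 → (cmp)
[1] flags=1000 LE?T → r5=0xa3
[2] flags=1000 MI?T → r1=0x07
[3] flags=1000 → (cmp)
[4] flags=1000 EQ?F → skip
[5] flags=1000 GT?F → skip
[6] flags=1000 GT?F → skip
[7] flags=1010 → (cmp)
[8] flags=1010 LS?F → skip
[9] flags=1010 EQ?F → skip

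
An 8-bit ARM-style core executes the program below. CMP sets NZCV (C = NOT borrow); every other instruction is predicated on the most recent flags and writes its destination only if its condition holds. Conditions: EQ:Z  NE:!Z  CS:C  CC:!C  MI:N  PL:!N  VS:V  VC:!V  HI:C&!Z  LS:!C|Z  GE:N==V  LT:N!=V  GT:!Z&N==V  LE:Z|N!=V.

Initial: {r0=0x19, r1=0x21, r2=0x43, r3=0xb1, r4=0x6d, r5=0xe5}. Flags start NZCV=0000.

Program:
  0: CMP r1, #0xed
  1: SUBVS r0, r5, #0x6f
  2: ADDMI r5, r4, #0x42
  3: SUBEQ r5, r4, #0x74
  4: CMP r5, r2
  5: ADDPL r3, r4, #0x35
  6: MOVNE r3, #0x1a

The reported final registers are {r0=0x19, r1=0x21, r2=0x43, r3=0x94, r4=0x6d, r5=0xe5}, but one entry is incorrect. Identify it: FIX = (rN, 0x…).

[0] flags=0000 → (cmp)
[1] flags=0000 VS?F → skip
[2] flags=0000 MI?F → skip
[3] flags=0000 EQ?F → skip
[4] flags=1010 → (cmp)
[5] flags=1010 PL?F → skip
[6] flags=1010 NE?T → r3=0x1a

FIX = (r3, 0x1a)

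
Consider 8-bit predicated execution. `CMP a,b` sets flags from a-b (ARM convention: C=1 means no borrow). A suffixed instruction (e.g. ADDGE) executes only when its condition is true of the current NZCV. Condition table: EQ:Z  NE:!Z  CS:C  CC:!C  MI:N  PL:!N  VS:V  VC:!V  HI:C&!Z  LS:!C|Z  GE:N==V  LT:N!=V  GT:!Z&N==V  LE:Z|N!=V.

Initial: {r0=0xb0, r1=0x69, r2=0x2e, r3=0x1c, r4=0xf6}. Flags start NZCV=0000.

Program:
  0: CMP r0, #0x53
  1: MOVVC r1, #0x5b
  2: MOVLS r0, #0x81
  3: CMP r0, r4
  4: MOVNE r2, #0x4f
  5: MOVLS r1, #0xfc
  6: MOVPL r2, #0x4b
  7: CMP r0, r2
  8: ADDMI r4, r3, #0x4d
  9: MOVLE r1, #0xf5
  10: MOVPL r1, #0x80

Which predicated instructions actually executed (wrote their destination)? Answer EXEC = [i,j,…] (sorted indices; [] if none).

[0] flags=0011 → (cmp)
[1] flags=0011 VC?F → skip
[2] flags=0011 LS?F → skip
[3] flags=1000 → (cmp)
[4] flags=1000 NE?T → r2=0x4f
[5] flags=1000 LS?T → r1=0xfc
[6] flags=1000 PL?F → skip
[7] flags=0011 → (cmp)
[8] flags=0011 MI?F → skip
[9] flags=0011 LE?T → r1=0xf5
[10] flags=0011 PL?T → r1=0x80

EXEC = [4,5,9,10]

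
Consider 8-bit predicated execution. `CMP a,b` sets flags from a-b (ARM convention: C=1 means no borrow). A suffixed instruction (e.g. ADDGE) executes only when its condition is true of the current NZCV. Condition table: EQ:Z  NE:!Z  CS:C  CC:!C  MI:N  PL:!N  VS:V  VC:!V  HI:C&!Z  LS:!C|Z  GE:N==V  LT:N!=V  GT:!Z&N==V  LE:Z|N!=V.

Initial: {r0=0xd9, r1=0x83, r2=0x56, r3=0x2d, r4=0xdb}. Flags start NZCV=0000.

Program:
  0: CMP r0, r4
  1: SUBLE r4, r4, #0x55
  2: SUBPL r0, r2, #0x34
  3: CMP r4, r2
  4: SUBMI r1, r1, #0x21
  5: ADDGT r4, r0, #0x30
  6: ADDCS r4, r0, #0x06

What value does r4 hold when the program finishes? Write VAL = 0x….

VAL = 0xdf

[0] flags=1000 → (cmp)
[1] flags=1000 LE?T → r4=0x86
[2] flags=1000 PL?F → skip
[3] flags=0011 → (cmp)
[4] flags=0011 MI?F → skip
[5] flags=0011 GT?F → skip
[6] flags=0011 CS?T → r4=0xdf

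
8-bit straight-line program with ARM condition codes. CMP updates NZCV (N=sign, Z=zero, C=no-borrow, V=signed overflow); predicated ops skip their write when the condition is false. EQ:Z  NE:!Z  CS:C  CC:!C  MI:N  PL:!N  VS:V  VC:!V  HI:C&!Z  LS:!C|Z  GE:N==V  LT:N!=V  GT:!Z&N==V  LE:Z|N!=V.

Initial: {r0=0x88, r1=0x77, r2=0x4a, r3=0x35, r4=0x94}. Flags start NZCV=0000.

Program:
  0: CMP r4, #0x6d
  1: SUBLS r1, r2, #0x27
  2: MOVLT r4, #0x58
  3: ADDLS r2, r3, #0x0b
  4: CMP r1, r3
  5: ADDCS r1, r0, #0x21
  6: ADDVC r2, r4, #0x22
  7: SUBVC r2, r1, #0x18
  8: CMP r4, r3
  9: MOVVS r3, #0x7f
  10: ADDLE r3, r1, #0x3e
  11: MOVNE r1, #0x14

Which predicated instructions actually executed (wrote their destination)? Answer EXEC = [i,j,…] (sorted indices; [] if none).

EXEC = [2,5,6,7,11]

0: ✓ CMP  NZCV=0011
1: · SUBLS
2: ✓ MOVLT  r4←0x58
3: · ADDLS
4: ✓ CMP  NZCV=0010
5: ✓ ADDCS  r1←0xa9
6: ✓ ADDVC  r2←0x7a
7: ✓ SUBVC  r2←0x91
8: ✓ CMP  NZCV=0010
9: · MOVVS
10: · ADDLE
11: ✓ MOVNE  r1←0x14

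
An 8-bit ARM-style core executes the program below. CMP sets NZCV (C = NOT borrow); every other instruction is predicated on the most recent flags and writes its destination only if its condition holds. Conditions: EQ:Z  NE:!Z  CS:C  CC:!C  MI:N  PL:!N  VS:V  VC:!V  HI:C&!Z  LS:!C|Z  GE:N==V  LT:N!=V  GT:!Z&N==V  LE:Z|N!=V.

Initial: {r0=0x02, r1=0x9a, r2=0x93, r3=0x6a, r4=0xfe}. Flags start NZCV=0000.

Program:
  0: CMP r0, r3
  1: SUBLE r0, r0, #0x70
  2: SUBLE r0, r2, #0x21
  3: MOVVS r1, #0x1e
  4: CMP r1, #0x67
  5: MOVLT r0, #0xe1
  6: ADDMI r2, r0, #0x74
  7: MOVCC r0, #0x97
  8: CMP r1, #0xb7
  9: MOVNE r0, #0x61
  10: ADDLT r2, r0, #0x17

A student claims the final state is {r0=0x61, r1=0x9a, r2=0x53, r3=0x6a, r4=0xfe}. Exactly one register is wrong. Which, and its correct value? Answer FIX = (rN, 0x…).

FIX = (r2, 0x78)

0: ✓ CMP  NZCV=1000
1: ✓ SUBLE  r0←0x92
2: ✓ SUBLE  r0←0x72
3: · MOVVS
4: ✓ CMP  NZCV=0011
5: ✓ MOVLT  r0←0xe1
6: · ADDMI
7: · MOVCC
8: ✓ CMP  NZCV=1000
9: ✓ MOVNE  r0←0x61
10: ✓ ADDLT  r2←0x78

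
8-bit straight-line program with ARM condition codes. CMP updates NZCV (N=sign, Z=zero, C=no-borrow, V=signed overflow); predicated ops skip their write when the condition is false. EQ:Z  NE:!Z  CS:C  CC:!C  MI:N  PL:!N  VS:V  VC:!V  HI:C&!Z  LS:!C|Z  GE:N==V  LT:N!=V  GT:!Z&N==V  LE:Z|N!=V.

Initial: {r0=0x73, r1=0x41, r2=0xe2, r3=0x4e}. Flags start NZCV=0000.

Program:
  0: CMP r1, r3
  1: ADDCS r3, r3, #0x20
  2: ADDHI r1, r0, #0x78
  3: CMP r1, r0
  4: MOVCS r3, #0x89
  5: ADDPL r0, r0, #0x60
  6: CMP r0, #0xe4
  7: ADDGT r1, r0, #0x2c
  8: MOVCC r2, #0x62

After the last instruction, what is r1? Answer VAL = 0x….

VAL = 0x9f

[0] flags=1000 → (cmp)
[1] flags=1000 CS?F → skip
[2] flags=1000 HI?F → skip
[3] flags=1000 → (cmp)
[4] flags=1000 CS?F → skip
[5] flags=1000 PL?F → skip
[6] flags=1001 → (cmp)
[7] flags=1001 GT?T → r1=0x9f
[8] flags=1001 CC?T → r2=0x62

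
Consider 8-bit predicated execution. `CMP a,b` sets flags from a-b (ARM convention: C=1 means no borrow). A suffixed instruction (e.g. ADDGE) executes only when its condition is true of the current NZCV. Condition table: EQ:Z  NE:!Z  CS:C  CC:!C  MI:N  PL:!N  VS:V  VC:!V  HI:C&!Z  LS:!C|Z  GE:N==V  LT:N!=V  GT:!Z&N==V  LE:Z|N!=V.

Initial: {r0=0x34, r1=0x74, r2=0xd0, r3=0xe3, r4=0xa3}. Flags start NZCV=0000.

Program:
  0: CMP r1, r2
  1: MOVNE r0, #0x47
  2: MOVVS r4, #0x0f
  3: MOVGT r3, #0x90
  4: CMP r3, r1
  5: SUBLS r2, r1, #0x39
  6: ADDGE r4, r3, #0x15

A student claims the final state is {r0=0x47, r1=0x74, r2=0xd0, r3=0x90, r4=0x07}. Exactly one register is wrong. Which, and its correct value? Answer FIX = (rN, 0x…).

0: ✓ CMP  NZCV=1001
1: ✓ MOVNE  r0←0x47
2: ✓ MOVVS  r4←0x0f
3: ✓ MOVGT  r3←0x90
4: ✓ CMP  NZCV=0011
5: · SUBLS
6: · ADDGE

FIX = (r4, 0x0f)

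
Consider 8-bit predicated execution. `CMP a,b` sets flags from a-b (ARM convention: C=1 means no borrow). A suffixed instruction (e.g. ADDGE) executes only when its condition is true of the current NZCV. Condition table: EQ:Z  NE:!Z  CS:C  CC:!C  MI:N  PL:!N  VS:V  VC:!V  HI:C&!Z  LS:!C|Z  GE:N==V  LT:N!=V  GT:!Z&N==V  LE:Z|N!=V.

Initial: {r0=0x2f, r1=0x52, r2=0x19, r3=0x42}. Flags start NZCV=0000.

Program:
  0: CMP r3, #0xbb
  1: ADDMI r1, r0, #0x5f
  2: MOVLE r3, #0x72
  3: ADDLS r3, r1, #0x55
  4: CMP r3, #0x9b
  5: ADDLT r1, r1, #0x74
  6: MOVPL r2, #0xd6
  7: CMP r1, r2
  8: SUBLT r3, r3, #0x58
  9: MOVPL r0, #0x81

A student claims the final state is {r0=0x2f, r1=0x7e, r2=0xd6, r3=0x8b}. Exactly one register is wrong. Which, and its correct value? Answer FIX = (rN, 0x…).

FIX = (r1, 0x8e)

[0] flags=1001 → (cmp)
[1] flags=1001 MI?T → r1=0x8e
[2] flags=1001 LE?F → skip
[3] flags=1001 LS?T → r3=0xe3
[4] flags=0010 → (cmp)
[5] flags=0010 LT?F → skip
[6] flags=0010 PL?T → r2=0xd6
[7] flags=1000 → (cmp)
[8] flags=1000 LT?T → r3=0x8b
[9] flags=1000 PL?F → skip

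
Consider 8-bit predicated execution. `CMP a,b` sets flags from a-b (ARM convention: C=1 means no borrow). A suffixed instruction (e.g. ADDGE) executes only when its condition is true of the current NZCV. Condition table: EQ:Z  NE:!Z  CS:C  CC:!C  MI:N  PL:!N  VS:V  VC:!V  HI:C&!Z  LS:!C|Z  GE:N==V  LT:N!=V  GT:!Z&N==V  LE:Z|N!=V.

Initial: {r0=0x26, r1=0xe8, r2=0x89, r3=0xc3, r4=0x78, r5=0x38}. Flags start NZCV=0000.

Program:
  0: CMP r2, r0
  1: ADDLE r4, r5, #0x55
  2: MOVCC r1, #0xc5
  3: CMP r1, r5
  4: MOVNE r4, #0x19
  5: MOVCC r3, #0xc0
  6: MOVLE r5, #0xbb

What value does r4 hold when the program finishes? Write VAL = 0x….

0: ✓ CMP  NZCV=0011
1: ✓ ADDLE  r4←0x8d
2: · MOVCC
3: ✓ CMP  NZCV=1010
4: ✓ MOVNE  r4←0x19
5: · MOVCC
6: ✓ MOVLE  r5←0xbb

VAL = 0x19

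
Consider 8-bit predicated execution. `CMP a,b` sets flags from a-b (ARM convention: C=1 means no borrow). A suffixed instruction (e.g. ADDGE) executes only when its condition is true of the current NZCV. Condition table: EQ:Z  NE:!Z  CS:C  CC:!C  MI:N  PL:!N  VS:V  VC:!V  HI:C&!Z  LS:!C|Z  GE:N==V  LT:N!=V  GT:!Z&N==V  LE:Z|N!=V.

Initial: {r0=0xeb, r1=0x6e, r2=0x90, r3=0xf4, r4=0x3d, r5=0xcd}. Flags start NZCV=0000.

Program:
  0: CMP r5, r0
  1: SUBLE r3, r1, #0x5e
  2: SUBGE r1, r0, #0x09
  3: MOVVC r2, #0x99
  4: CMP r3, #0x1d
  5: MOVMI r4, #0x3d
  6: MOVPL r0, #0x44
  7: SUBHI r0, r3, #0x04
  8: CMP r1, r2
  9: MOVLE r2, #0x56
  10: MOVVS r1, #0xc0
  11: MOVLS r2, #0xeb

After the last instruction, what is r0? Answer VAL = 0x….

[0] flags=1000 → (cmp)
[1] flags=1000 LE?T → r3=0x10
[2] flags=1000 GE?F → skip
[3] flags=1000 VC?T → r2=0x99
[4] flags=1000 → (cmp)
[5] flags=1000 MI?T → r4=0x3d
[6] flags=1000 PL?F → skip
[7] flags=1000 HI?F → skip
[8] flags=1001 → (cmp)
[9] flags=1001 LE?F → skip
[10] flags=1001 VS?T → r1=0xc0
[11] flags=1001 LS?T → r2=0xeb

VAL = 0xeb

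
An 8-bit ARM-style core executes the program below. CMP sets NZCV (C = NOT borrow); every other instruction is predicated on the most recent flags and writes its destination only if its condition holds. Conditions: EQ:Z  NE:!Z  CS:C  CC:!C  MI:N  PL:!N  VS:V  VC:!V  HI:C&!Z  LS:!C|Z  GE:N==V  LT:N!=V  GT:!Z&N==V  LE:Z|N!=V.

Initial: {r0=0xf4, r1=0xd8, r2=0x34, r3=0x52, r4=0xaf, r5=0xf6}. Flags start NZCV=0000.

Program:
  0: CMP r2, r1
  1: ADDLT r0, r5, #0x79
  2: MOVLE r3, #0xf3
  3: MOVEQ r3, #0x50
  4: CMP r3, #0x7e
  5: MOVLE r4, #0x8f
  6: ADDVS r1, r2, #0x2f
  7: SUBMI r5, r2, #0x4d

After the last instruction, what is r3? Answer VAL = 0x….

[0] flags=0000 → (cmp)
[1] flags=0000 LT?F → skip
[2] flags=0000 LE?F → skip
[3] flags=0000 EQ?F → skip
[4] flags=1000 → (cmp)
[5] flags=1000 LE?T → r4=0x8f
[6] flags=1000 VS?F → skip
[7] flags=1000 MI?T → r5=0xe7

VAL = 0x52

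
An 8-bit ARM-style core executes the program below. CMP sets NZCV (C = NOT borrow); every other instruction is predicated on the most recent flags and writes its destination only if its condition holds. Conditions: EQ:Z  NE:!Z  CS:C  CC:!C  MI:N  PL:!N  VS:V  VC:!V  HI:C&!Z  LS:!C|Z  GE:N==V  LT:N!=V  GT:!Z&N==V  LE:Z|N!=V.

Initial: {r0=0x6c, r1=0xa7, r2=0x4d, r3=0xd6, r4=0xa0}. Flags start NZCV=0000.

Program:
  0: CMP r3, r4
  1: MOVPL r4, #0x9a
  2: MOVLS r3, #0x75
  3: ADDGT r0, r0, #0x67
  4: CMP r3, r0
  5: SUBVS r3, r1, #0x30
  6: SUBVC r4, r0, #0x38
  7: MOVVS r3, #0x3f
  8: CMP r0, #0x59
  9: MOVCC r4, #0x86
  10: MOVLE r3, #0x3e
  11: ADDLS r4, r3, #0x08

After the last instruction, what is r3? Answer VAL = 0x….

0: ✓ CMP  NZCV=0010
1: ✓ MOVPL  r4←0x9a
2: · MOVLS
3: ✓ ADDGT  r0←0xd3
4: ✓ CMP  NZCV=0010
5: · SUBVS
6: ✓ SUBVC  r4←0x9b
7: · MOVVS
8: ✓ CMP  NZCV=0011
9: · MOVCC
10: ✓ MOVLE  r3←0x3e
11: · ADDLS

VAL = 0x3e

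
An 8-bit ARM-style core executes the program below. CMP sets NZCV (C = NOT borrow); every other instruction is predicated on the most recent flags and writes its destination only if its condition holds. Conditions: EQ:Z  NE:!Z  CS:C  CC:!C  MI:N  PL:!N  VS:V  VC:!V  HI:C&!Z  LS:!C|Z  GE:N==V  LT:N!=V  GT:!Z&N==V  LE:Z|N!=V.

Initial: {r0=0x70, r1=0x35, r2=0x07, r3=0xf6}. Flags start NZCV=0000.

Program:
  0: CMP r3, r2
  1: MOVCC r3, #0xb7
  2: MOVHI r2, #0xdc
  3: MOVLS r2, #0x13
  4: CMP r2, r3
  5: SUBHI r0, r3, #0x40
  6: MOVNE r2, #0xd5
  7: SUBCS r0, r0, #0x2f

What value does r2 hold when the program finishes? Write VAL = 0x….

VAL = 0xd5

0: ✓ CMP  NZCV=1010
1: · MOVCC
2: ✓ MOVHI  r2←0xdc
3: · MOVLS
4: ✓ CMP  NZCV=1000
5: · SUBHI
6: ✓ MOVNE  r2←0xd5
7: · SUBCS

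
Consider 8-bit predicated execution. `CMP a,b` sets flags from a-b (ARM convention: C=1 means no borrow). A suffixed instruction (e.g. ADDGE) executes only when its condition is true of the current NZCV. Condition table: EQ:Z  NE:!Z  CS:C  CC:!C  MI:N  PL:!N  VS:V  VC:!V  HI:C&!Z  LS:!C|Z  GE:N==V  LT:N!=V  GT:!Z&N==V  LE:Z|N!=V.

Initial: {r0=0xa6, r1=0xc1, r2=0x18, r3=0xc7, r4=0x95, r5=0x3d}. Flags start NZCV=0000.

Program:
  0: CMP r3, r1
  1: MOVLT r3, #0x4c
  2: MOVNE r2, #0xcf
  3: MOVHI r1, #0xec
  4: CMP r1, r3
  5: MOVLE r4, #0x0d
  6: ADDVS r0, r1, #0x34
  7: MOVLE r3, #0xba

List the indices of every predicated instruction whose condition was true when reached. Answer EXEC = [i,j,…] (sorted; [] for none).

[0] flags=0010 → (cmp)
[1] flags=0010 LT?F → skip
[2] flags=0010 NE?T → r2=0xcf
[3] flags=0010 HI?T → r1=0xec
[4] flags=0010 → (cmp)
[5] flags=0010 LE?F → skip
[6] flags=0010 VS?F → skip
[7] flags=0010 LE?F → skip

EXEC = [2,3]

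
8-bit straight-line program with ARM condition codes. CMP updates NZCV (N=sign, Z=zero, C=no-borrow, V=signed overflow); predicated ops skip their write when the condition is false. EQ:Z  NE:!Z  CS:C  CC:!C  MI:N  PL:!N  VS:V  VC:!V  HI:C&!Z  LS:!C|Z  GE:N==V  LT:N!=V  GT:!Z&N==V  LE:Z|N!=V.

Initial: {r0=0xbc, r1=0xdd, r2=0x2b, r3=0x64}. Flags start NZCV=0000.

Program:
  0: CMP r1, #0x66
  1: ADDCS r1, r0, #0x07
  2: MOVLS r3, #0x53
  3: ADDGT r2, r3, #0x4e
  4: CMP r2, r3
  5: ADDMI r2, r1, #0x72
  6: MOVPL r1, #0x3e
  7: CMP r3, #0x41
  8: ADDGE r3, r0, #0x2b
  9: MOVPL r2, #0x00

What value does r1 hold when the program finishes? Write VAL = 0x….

[0] flags=0011 → (cmp)
[1] flags=0011 CS?T → r1=0xc3
[2] flags=0011 LS?F → skip
[3] flags=0011 GT?F → skip
[4] flags=1000 → (cmp)
[5] flags=1000 MI?T → r2=0x35
[6] flags=1000 PL?F → skip
[7] flags=0010 → (cmp)
[8] flags=0010 GE?T → r3=0xe7
[9] flags=0010 PL?T → r2=0x00

VAL = 0xc3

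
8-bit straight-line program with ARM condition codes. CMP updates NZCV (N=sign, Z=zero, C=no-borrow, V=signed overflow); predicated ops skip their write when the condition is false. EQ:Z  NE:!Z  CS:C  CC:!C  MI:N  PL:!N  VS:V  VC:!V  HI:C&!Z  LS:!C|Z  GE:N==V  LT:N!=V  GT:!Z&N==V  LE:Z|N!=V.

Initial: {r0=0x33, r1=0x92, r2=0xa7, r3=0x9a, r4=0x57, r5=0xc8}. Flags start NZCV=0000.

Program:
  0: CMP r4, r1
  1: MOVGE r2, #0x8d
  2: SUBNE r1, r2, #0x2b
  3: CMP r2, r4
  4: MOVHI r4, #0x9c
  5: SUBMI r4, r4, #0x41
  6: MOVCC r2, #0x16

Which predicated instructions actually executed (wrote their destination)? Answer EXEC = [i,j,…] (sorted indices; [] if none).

EXEC = [1,2,4]

0: ✓ CMP  NZCV=1001
1: ✓ MOVGE  r2←0x8d
2: ✓ SUBNE  r1←0x62
3: ✓ CMP  NZCV=0011
4: ✓ MOVHI  r4←0x9c
5: · SUBMI
6: · MOVCC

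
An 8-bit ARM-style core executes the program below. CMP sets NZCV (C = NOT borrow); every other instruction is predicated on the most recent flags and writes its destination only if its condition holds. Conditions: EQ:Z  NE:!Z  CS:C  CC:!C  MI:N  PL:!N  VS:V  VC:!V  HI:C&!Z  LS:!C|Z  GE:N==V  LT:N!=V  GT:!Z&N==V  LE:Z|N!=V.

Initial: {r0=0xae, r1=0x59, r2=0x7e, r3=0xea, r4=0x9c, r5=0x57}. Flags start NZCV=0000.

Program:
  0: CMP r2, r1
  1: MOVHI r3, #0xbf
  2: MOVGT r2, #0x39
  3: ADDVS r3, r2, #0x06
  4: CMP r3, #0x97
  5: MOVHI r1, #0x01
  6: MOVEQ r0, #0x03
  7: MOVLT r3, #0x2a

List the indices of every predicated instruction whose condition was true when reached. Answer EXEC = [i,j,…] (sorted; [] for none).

[0] flags=0010 → (cmp)
[1] flags=0010 HI?T → r3=0xbf
[2] flags=0010 GT?T → r2=0x39
[3] flags=0010 VS?F → skip
[4] flags=0010 → (cmp)
[5] flags=0010 HI?T → r1=0x01
[6] flags=0010 EQ?F → skip
[7] flags=0010 LT?F → skip

EXEC = [1,2,5]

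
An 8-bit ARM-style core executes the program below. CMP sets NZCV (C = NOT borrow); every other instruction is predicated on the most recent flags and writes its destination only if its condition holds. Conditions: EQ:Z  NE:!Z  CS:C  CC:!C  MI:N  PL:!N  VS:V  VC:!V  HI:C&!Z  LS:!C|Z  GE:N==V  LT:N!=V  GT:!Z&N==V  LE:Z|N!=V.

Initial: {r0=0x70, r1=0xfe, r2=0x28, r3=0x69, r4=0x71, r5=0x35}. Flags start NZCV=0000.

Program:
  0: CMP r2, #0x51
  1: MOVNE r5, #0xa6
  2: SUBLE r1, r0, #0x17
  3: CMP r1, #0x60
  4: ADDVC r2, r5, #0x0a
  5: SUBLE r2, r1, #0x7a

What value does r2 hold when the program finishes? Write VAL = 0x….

[0] flags=1000 → (cmp)
[1] flags=1000 NE?T → r5=0xa6
[2] flags=1000 LE?T → r1=0x59
[3] flags=1000 → (cmp)
[4] flags=1000 VC?T → r2=0xb0
[5] flags=1000 LE?T → r2=0xdf

VAL = 0xdf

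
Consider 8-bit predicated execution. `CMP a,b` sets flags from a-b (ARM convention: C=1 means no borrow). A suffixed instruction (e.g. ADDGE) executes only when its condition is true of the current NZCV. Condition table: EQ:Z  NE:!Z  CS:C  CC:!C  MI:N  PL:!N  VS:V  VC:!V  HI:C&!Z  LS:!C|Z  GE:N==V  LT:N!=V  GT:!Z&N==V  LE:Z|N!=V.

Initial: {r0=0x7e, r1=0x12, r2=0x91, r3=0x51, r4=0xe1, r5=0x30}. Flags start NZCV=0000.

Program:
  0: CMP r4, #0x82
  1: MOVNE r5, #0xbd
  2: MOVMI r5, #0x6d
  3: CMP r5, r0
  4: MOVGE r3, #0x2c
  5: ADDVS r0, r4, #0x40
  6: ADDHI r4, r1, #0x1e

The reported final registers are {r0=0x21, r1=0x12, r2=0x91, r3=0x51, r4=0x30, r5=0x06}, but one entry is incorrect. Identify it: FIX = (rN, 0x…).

FIX = (r5, 0xbd)

0: ✓ CMP  NZCV=0010
1: ✓ MOVNE  r5←0xbd
2: · MOVMI
3: ✓ CMP  NZCV=0011
4: · MOVGE
5: ✓ ADDVS  r0←0x21
6: ✓ ADDHI  r4←0x30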